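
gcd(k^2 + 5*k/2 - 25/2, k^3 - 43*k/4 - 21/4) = 1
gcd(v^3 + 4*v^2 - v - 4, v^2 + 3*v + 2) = v + 1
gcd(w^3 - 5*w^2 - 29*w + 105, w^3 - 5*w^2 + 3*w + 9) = w - 3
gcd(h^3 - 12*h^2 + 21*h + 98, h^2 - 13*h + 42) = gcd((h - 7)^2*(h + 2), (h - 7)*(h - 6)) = h - 7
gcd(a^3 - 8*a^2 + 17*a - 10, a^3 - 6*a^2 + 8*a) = a - 2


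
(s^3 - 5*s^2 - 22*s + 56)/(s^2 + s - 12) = (s^2 - 9*s + 14)/(s - 3)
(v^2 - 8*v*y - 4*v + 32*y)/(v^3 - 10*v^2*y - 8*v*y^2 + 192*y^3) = (4 - v)/(-v^2 + 2*v*y + 24*y^2)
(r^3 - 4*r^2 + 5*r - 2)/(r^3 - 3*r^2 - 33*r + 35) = (r^2 - 3*r + 2)/(r^2 - 2*r - 35)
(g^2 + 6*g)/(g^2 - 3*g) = (g + 6)/(g - 3)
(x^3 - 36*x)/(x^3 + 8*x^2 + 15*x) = (x^2 - 36)/(x^2 + 8*x + 15)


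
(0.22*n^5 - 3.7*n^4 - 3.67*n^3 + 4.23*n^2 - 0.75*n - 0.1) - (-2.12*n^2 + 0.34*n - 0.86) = 0.22*n^5 - 3.7*n^4 - 3.67*n^3 + 6.35*n^2 - 1.09*n + 0.76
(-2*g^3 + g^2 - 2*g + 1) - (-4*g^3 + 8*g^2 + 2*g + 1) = 2*g^3 - 7*g^2 - 4*g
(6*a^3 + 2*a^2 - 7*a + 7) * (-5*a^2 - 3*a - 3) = -30*a^5 - 28*a^4 + 11*a^3 - 20*a^2 - 21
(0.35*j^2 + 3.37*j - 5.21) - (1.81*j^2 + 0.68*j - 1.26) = -1.46*j^2 + 2.69*j - 3.95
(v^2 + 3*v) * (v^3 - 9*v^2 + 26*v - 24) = v^5 - 6*v^4 - v^3 + 54*v^2 - 72*v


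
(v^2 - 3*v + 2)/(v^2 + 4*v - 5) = (v - 2)/(v + 5)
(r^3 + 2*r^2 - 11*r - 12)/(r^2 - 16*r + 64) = (r^3 + 2*r^2 - 11*r - 12)/(r^2 - 16*r + 64)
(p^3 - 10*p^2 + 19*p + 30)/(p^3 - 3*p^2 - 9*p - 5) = (p - 6)/(p + 1)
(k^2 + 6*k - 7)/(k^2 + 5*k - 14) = (k - 1)/(k - 2)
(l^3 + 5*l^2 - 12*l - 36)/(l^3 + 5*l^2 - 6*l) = (l^2 - l - 6)/(l*(l - 1))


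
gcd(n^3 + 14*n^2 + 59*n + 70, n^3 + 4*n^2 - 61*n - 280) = n^2 + 12*n + 35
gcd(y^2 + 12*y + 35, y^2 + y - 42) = y + 7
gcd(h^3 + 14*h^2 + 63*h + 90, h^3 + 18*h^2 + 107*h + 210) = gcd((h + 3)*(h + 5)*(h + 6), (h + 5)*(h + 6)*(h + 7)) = h^2 + 11*h + 30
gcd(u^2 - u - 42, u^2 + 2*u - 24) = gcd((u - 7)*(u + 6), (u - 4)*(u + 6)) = u + 6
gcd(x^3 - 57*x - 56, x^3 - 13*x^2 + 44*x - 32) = x - 8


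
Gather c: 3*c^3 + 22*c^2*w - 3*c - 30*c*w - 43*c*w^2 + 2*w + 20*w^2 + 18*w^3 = 3*c^3 + 22*c^2*w + c*(-43*w^2 - 30*w - 3) + 18*w^3 + 20*w^2 + 2*w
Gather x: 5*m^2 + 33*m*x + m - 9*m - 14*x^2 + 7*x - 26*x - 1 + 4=5*m^2 - 8*m - 14*x^2 + x*(33*m - 19) + 3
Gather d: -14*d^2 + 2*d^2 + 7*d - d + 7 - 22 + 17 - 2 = -12*d^2 + 6*d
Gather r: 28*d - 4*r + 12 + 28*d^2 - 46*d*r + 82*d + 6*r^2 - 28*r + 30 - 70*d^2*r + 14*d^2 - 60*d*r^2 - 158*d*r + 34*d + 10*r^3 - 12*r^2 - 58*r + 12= 42*d^2 + 144*d + 10*r^3 + r^2*(-60*d - 6) + r*(-70*d^2 - 204*d - 90) + 54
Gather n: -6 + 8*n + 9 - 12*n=3 - 4*n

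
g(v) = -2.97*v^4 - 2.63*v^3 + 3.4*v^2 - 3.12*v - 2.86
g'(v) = -11.88*v^3 - 7.89*v^2 + 6.8*v - 3.12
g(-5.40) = -1998.15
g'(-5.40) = 1600.76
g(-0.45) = -0.65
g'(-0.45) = -6.70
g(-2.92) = -115.20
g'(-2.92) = 205.53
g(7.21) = -8860.32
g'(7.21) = -4816.93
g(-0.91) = 2.74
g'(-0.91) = -6.89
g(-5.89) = -2903.64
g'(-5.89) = 2110.62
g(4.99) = -2101.99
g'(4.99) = -1641.76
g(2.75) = -210.28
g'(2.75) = -291.16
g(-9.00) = -17268.28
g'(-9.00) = 7957.11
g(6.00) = -4316.38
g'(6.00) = -2812.44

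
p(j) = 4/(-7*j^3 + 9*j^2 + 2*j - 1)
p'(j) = 4*(21*j^2 - 18*j - 2)/(-7*j^3 + 9*j^2 + 2*j - 1)^2 = 4*(21*j^2 - 18*j - 2)/(7*j^3 - 9*j^2 - 2*j + 1)^2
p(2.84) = -0.05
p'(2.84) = 0.07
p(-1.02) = 0.29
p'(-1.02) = 0.81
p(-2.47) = 0.03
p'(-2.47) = 0.03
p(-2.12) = 0.04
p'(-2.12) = 0.05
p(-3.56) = 0.01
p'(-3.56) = 0.01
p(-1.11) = 0.23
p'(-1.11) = 0.58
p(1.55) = -1.71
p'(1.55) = 14.95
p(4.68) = -0.01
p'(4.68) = 0.01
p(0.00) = -4.00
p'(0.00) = -8.00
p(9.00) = 0.00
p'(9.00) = 0.00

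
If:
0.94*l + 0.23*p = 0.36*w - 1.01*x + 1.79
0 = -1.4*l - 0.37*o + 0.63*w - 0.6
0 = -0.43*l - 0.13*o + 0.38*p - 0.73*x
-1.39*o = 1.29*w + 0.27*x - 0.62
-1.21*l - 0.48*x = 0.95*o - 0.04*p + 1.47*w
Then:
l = -0.58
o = 0.29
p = 2.62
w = -0.17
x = 1.66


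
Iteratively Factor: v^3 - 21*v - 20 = (v + 4)*(v^2 - 4*v - 5) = (v - 5)*(v + 4)*(v + 1)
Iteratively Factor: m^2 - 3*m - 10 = (m - 5)*(m + 2)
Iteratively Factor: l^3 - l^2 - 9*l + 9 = (l - 3)*(l^2 + 2*l - 3) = (l - 3)*(l + 3)*(l - 1)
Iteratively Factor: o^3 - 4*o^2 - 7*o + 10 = (o + 2)*(o^2 - 6*o + 5) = (o - 1)*(o + 2)*(o - 5)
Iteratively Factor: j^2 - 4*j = (j)*(j - 4)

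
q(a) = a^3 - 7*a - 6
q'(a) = 3*a^2 - 7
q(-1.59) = 1.11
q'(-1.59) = 0.58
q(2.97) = -0.59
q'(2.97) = 19.46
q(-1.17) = 0.59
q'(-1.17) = -2.89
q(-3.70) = -30.75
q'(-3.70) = 34.07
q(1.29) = -12.88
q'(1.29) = -2.01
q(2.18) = -10.90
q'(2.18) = 7.26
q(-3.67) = -29.74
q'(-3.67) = 33.41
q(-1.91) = 0.40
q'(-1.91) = 3.94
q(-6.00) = -180.00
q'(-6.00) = 101.00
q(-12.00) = -1650.00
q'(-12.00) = 425.00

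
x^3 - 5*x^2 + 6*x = x*(x - 3)*(x - 2)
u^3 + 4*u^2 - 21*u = u*(u - 3)*(u + 7)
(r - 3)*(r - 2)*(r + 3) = r^3 - 2*r^2 - 9*r + 18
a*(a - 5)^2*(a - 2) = a^4 - 12*a^3 + 45*a^2 - 50*a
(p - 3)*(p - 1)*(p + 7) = p^3 + 3*p^2 - 25*p + 21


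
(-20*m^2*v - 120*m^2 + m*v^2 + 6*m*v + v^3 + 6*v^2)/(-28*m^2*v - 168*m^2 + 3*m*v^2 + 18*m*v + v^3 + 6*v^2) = (5*m + v)/(7*m + v)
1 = 1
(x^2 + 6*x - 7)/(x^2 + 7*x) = (x - 1)/x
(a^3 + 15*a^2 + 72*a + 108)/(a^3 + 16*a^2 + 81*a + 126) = (a + 6)/(a + 7)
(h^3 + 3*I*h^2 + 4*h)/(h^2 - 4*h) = (h^2 + 3*I*h + 4)/(h - 4)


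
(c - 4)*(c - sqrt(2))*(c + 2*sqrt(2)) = c^3 - 4*c^2 + sqrt(2)*c^2 - 4*sqrt(2)*c - 4*c + 16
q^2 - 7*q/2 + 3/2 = (q - 3)*(q - 1/2)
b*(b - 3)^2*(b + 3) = b^4 - 3*b^3 - 9*b^2 + 27*b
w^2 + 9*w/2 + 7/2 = (w + 1)*(w + 7/2)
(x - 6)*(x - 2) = x^2 - 8*x + 12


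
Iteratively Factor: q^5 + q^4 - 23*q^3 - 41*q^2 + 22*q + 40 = (q + 4)*(q^4 - 3*q^3 - 11*q^2 + 3*q + 10) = (q - 5)*(q + 4)*(q^3 + 2*q^2 - q - 2) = (q - 5)*(q + 1)*(q + 4)*(q^2 + q - 2) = (q - 5)*(q - 1)*(q + 1)*(q + 4)*(q + 2)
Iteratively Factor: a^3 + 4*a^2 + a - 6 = (a - 1)*(a^2 + 5*a + 6) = (a - 1)*(a + 3)*(a + 2)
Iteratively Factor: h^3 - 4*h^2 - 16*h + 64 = (h - 4)*(h^2 - 16) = (h - 4)*(h + 4)*(h - 4)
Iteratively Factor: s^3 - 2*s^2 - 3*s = (s - 3)*(s^2 + s) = s*(s - 3)*(s + 1)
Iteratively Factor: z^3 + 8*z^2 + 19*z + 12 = (z + 4)*(z^2 + 4*z + 3) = (z + 3)*(z + 4)*(z + 1)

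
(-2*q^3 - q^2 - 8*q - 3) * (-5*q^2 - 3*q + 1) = 10*q^5 + 11*q^4 + 41*q^3 + 38*q^2 + q - 3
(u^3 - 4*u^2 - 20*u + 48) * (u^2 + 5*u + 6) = u^5 + u^4 - 34*u^3 - 76*u^2 + 120*u + 288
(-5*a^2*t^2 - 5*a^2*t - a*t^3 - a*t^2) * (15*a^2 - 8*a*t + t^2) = -75*a^4*t^2 - 75*a^4*t + 25*a^3*t^3 + 25*a^3*t^2 + 3*a^2*t^4 + 3*a^2*t^3 - a*t^5 - a*t^4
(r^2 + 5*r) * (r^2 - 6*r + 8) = r^4 - r^3 - 22*r^2 + 40*r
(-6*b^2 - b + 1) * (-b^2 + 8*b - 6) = 6*b^4 - 47*b^3 + 27*b^2 + 14*b - 6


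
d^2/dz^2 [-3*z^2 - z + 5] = -6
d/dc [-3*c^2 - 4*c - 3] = -6*c - 4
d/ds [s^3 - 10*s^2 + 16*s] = 3*s^2 - 20*s + 16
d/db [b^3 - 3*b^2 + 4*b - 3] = 3*b^2 - 6*b + 4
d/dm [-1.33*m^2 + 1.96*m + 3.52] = 1.96 - 2.66*m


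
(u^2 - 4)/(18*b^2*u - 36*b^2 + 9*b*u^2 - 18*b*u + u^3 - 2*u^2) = (u + 2)/(18*b^2 + 9*b*u + u^2)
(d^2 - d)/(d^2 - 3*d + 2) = d/(d - 2)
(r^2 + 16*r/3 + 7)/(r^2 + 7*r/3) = (r + 3)/r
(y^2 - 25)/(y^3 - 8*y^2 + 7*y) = (y^2 - 25)/(y*(y^2 - 8*y + 7))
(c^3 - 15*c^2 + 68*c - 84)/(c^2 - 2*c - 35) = (c^2 - 8*c + 12)/(c + 5)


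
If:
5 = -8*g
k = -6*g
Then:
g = -5/8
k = 15/4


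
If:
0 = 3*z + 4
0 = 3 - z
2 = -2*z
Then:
No Solution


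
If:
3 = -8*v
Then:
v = -3/8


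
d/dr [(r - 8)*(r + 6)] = 2*r - 2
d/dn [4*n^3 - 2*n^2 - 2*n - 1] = 12*n^2 - 4*n - 2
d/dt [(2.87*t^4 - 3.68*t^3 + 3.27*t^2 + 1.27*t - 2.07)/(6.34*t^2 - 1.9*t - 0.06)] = (36.3916*t^5 - 39.6902*t^4 + 13.2952*t^3 - 13.6024*t^2 + 25.8552*t - 4.0092)/(40.1956*t^4 - 24.092*t^3 + 2.8492*t^2 + 0.228*t + 0.0036)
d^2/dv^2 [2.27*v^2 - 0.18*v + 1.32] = 4.54000000000000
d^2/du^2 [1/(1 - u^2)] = 2*(-3*u^2 - 1)/(u^2 - 1)^3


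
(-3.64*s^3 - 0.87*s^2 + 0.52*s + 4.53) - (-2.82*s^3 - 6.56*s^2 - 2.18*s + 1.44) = -0.82*s^3 + 5.69*s^2 + 2.7*s + 3.09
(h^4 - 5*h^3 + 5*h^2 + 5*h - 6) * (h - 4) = h^5 - 9*h^4 + 25*h^3 - 15*h^2 - 26*h + 24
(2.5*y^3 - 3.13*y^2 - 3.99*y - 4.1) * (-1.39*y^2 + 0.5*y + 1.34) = -3.475*y^5 + 5.6007*y^4 + 7.3311*y^3 - 0.490200000000002*y^2 - 7.3966*y - 5.494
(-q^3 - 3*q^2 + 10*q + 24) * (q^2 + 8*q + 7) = -q^5 - 11*q^4 - 21*q^3 + 83*q^2 + 262*q + 168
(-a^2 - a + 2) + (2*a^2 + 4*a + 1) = a^2 + 3*a + 3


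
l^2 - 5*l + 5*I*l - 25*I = (l - 5)*(l + 5*I)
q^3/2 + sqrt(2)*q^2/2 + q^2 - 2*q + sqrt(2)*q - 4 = (q/2 + sqrt(2))*(q + 2)*(q - sqrt(2))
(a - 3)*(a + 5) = a^2 + 2*a - 15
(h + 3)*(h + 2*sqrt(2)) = h^2 + 2*sqrt(2)*h + 3*h + 6*sqrt(2)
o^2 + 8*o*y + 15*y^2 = (o + 3*y)*(o + 5*y)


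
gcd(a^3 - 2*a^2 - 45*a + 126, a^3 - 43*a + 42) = a^2 + a - 42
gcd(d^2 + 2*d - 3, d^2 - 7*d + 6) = d - 1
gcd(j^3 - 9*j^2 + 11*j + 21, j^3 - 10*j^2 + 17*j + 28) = j^2 - 6*j - 7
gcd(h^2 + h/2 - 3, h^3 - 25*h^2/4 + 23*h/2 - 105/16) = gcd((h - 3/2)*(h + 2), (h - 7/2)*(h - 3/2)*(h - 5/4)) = h - 3/2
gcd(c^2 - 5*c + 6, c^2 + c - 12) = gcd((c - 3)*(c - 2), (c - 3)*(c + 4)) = c - 3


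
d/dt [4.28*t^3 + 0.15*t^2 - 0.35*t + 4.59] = 12.84*t^2 + 0.3*t - 0.35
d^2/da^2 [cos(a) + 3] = -cos(a)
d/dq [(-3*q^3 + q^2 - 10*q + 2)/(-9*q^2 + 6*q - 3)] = (9*q^4 - 12*q^3 - 19*q^2 + 10*q + 6)/(3*(9*q^4 - 12*q^3 + 10*q^2 - 4*q + 1))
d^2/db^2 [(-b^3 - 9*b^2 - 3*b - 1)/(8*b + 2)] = (-16*b^3 - 12*b^2 - 3*b - 13)/(64*b^3 + 48*b^2 + 12*b + 1)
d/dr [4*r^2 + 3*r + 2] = 8*r + 3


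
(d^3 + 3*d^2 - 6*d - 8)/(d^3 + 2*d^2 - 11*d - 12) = (d - 2)/(d - 3)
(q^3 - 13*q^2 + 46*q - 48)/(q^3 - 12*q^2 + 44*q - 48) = (q^2 - 11*q + 24)/(q^2 - 10*q + 24)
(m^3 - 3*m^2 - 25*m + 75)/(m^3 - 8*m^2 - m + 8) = (m^3 - 3*m^2 - 25*m + 75)/(m^3 - 8*m^2 - m + 8)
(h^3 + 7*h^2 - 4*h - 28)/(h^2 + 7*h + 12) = (h^3 + 7*h^2 - 4*h - 28)/(h^2 + 7*h + 12)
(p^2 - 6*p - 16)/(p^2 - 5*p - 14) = (p - 8)/(p - 7)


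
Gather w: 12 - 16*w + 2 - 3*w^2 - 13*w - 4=-3*w^2 - 29*w + 10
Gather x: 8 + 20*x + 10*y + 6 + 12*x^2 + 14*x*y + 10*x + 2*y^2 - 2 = 12*x^2 + x*(14*y + 30) + 2*y^2 + 10*y + 12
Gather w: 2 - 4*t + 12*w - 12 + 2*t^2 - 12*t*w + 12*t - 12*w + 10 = 2*t^2 - 12*t*w + 8*t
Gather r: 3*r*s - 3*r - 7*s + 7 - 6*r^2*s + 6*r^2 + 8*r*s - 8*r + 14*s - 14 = r^2*(6 - 6*s) + r*(11*s - 11) + 7*s - 7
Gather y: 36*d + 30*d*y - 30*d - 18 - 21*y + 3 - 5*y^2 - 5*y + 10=6*d - 5*y^2 + y*(30*d - 26) - 5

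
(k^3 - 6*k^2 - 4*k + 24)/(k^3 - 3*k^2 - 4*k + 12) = (k - 6)/(k - 3)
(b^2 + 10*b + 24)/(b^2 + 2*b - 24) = (b + 4)/(b - 4)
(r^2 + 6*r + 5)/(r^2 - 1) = (r + 5)/(r - 1)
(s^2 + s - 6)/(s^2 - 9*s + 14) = (s + 3)/(s - 7)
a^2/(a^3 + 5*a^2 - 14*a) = a/(a^2 + 5*a - 14)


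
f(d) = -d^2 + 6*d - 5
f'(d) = 6 - 2*d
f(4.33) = 2.23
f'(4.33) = -2.66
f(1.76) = 2.46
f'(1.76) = 2.48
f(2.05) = 3.10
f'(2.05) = 1.90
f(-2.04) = -21.40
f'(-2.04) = 10.08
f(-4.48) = -51.95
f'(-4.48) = 14.96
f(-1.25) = -14.06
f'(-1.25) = 8.50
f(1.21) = 0.80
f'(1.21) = 3.58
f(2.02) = 3.04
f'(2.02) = 1.96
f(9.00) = -32.00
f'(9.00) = -12.00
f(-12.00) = -221.00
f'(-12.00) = 30.00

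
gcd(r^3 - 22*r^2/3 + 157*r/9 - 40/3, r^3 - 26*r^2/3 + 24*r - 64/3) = r - 8/3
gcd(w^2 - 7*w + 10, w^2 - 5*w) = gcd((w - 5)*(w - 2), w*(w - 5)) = w - 5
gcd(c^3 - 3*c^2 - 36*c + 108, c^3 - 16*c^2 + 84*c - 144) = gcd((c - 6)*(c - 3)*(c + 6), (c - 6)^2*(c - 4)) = c - 6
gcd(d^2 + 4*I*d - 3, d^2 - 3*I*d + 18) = d + 3*I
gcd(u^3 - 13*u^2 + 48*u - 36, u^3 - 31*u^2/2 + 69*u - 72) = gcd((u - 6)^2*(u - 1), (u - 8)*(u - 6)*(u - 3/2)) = u - 6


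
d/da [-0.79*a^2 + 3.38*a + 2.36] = 3.38 - 1.58*a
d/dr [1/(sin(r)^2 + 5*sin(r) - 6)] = -(2*sin(r) + 5)*cos(r)/(sin(r)^2 + 5*sin(r) - 6)^2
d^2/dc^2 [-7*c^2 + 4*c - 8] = -14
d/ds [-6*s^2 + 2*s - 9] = 2 - 12*s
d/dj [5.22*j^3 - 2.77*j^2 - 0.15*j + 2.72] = 15.66*j^2 - 5.54*j - 0.15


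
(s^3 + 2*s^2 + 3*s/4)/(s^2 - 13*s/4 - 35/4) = s*(4*s^2 + 8*s + 3)/(4*s^2 - 13*s - 35)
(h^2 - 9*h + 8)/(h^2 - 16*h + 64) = (h - 1)/(h - 8)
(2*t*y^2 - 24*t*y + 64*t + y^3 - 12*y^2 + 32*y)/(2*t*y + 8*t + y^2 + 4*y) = (y^2 - 12*y + 32)/(y + 4)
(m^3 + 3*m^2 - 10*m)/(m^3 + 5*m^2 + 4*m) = (m^2 + 3*m - 10)/(m^2 + 5*m + 4)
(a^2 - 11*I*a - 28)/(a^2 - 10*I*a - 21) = (a - 4*I)/(a - 3*I)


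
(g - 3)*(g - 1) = g^2 - 4*g + 3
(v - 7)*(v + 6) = v^2 - v - 42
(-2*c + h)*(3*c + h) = -6*c^2 + c*h + h^2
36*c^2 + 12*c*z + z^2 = (6*c + z)^2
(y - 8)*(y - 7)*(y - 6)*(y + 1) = y^4 - 20*y^3 + 125*y^2 - 190*y - 336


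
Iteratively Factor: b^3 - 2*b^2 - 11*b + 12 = (b + 3)*(b^2 - 5*b + 4) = (b - 4)*(b + 3)*(b - 1)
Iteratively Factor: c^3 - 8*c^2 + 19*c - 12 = (c - 4)*(c^2 - 4*c + 3) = (c - 4)*(c - 1)*(c - 3)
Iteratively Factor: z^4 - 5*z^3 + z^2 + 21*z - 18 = (z + 2)*(z^3 - 7*z^2 + 15*z - 9) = (z - 3)*(z + 2)*(z^2 - 4*z + 3) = (z - 3)*(z - 1)*(z + 2)*(z - 3)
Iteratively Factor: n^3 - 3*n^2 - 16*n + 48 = (n - 3)*(n^2 - 16) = (n - 4)*(n - 3)*(n + 4)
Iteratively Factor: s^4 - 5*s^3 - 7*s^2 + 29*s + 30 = (s + 1)*(s^3 - 6*s^2 - s + 30) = (s - 3)*(s + 1)*(s^2 - 3*s - 10) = (s - 5)*(s - 3)*(s + 1)*(s + 2)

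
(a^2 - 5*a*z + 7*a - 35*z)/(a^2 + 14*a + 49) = (a - 5*z)/(a + 7)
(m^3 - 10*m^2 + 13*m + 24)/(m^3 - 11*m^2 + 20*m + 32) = (m - 3)/(m - 4)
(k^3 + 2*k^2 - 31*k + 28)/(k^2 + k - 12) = (k^3 + 2*k^2 - 31*k + 28)/(k^2 + k - 12)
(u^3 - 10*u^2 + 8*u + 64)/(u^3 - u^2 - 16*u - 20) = (u^2 - 12*u + 32)/(u^2 - 3*u - 10)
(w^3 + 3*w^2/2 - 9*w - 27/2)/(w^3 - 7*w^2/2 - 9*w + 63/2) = (2*w + 3)/(2*w - 7)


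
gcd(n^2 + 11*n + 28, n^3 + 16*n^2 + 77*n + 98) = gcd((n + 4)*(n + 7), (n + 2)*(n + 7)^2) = n + 7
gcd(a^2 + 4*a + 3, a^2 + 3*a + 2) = a + 1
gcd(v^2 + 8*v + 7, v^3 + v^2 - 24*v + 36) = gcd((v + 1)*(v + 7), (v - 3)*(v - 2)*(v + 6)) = 1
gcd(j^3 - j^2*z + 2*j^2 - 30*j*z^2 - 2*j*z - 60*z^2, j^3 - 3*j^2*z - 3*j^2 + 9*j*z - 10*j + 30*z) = j + 2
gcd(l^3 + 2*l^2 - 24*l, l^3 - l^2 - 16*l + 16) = l - 4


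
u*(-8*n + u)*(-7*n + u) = 56*n^2*u - 15*n*u^2 + u^3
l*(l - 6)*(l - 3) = l^3 - 9*l^2 + 18*l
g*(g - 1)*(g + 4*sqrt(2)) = g^3 - g^2 + 4*sqrt(2)*g^2 - 4*sqrt(2)*g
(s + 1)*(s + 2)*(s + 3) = s^3 + 6*s^2 + 11*s + 6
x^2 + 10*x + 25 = (x + 5)^2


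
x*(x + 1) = x^2 + x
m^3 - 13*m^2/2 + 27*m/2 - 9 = (m - 3)*(m - 2)*(m - 3/2)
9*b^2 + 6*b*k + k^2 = (3*b + k)^2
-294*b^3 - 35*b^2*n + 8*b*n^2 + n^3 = (-6*b + n)*(7*b + n)^2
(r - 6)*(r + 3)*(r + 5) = r^3 + 2*r^2 - 33*r - 90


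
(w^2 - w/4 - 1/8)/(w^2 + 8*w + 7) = (w^2 - w/4 - 1/8)/(w^2 + 8*w + 7)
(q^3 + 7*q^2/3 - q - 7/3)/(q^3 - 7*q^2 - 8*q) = (3*q^2 + 4*q - 7)/(3*q*(q - 8))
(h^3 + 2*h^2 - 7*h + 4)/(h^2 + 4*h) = h - 2 + 1/h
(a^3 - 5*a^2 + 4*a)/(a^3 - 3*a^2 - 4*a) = (a - 1)/(a + 1)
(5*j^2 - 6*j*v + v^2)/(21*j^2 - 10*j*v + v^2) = (5*j^2 - 6*j*v + v^2)/(21*j^2 - 10*j*v + v^2)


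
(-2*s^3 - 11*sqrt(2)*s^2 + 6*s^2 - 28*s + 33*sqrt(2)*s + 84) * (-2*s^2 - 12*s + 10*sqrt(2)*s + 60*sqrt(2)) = 4*s^5 + 2*sqrt(2)*s^4 + 12*s^4 - 236*s^3 + 6*sqrt(2)*s^3 - 492*s^2 - 316*sqrt(2)*s^2 - 840*sqrt(2)*s + 2952*s + 5040*sqrt(2)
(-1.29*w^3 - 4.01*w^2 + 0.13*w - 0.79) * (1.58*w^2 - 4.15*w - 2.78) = -2.0382*w^5 - 0.9823*w^4 + 20.4331*w^3 + 9.3601*w^2 + 2.9171*w + 2.1962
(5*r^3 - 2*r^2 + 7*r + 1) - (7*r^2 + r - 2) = 5*r^3 - 9*r^2 + 6*r + 3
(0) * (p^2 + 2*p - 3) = 0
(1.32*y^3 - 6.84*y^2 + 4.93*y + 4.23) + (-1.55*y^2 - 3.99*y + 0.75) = 1.32*y^3 - 8.39*y^2 + 0.94*y + 4.98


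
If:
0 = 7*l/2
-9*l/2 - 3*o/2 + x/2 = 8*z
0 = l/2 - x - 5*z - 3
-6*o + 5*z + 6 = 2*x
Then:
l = 0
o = 23/19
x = -27/19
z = -6/19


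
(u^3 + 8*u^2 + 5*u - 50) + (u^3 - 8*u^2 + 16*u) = 2*u^3 + 21*u - 50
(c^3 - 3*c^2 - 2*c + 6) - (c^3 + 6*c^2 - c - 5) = -9*c^2 - c + 11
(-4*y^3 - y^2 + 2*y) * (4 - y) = 4*y^4 - 15*y^3 - 6*y^2 + 8*y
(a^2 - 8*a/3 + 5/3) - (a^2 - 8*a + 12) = 16*a/3 - 31/3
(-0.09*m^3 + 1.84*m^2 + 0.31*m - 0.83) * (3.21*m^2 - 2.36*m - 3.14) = -0.2889*m^5 + 6.1188*m^4 - 3.0647*m^3 - 9.1735*m^2 + 0.9854*m + 2.6062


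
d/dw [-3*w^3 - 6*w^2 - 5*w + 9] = -9*w^2 - 12*w - 5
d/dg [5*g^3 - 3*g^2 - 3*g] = 15*g^2 - 6*g - 3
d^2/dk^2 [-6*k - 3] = 0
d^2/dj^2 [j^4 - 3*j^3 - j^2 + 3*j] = 12*j^2 - 18*j - 2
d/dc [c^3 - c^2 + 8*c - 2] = 3*c^2 - 2*c + 8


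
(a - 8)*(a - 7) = a^2 - 15*a + 56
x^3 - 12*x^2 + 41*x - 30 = (x - 6)*(x - 5)*(x - 1)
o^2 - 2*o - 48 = (o - 8)*(o + 6)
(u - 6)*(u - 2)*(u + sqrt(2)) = u^3 - 8*u^2 + sqrt(2)*u^2 - 8*sqrt(2)*u + 12*u + 12*sqrt(2)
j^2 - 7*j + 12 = (j - 4)*(j - 3)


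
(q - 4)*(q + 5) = q^2 + q - 20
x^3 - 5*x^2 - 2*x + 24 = (x - 4)*(x - 3)*(x + 2)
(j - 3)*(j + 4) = j^2 + j - 12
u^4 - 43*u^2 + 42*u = u*(u - 6)*(u - 1)*(u + 7)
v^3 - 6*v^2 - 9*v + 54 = (v - 6)*(v - 3)*(v + 3)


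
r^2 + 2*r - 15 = (r - 3)*(r + 5)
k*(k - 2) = k^2 - 2*k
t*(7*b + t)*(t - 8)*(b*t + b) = 7*b^2*t^3 - 49*b^2*t^2 - 56*b^2*t + b*t^4 - 7*b*t^3 - 8*b*t^2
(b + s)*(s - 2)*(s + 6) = b*s^2 + 4*b*s - 12*b + s^3 + 4*s^2 - 12*s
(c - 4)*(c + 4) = c^2 - 16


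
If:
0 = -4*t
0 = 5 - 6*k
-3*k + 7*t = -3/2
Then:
No Solution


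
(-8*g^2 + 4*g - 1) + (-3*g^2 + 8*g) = -11*g^2 + 12*g - 1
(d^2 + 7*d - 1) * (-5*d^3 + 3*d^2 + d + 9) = -5*d^5 - 32*d^4 + 27*d^3 + 13*d^2 + 62*d - 9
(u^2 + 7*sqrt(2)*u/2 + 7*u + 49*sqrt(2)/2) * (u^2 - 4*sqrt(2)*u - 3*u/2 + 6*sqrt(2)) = u^4 - sqrt(2)*u^3/2 + 11*u^3/2 - 77*u^2/2 - 11*sqrt(2)*u^2/4 - 154*u + 21*sqrt(2)*u/4 + 294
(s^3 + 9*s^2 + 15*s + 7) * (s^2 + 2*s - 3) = s^5 + 11*s^4 + 30*s^3 + 10*s^2 - 31*s - 21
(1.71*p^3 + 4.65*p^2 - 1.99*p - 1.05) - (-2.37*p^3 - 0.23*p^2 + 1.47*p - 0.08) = 4.08*p^3 + 4.88*p^2 - 3.46*p - 0.97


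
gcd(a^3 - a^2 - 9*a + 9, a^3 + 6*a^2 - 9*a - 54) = a^2 - 9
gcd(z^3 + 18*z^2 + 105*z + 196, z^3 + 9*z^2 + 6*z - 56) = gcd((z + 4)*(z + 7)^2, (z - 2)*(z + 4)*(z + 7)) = z^2 + 11*z + 28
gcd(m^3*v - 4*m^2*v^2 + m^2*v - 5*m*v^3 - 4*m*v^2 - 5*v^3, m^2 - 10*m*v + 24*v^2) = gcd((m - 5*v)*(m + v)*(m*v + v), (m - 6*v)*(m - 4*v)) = 1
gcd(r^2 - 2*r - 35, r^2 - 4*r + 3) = 1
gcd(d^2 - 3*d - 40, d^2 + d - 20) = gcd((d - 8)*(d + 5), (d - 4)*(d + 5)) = d + 5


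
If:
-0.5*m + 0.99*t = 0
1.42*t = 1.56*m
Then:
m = 0.00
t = 0.00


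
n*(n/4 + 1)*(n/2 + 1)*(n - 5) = n^4/8 + n^3/8 - 11*n^2/4 - 5*n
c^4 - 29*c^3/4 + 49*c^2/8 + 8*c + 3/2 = (c - 6)*(c - 2)*(c + 1/4)*(c + 1/2)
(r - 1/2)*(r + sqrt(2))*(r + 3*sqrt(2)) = r^3 - r^2/2 + 4*sqrt(2)*r^2 - 2*sqrt(2)*r + 6*r - 3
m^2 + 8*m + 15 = (m + 3)*(m + 5)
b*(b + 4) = b^2 + 4*b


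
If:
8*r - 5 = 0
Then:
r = 5/8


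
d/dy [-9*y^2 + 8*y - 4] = 8 - 18*y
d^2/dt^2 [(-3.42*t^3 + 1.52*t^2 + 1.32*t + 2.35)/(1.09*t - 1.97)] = (-8.126604*t^3 + 44.062596*t^2 - 79.636068*t + 23.050878)/(1.295029*t^3 - 7.021671*t^2 + 12.690543*t - 7.645373)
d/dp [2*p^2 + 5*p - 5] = 4*p + 5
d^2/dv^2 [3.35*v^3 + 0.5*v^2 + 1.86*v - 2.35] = 20.1*v + 1.0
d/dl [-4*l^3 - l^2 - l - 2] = -12*l^2 - 2*l - 1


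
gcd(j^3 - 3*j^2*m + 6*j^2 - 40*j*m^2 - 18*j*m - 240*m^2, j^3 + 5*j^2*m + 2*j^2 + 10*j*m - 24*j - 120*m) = j^2 + 5*j*m + 6*j + 30*m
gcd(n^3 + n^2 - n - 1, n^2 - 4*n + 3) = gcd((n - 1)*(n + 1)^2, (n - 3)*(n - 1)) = n - 1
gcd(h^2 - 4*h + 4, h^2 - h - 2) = h - 2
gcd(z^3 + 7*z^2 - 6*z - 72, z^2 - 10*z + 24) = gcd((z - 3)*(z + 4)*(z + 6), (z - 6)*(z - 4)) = 1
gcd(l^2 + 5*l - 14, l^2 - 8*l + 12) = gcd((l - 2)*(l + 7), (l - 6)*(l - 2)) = l - 2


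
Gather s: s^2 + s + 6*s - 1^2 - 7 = s^2 + 7*s - 8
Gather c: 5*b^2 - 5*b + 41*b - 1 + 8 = 5*b^2 + 36*b + 7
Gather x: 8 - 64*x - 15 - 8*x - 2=-72*x - 9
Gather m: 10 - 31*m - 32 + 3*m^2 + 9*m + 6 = 3*m^2 - 22*m - 16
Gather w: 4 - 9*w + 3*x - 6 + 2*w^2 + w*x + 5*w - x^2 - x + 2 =2*w^2 + w*(x - 4) - x^2 + 2*x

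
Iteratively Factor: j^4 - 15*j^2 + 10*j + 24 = (j - 3)*(j^3 + 3*j^2 - 6*j - 8) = (j - 3)*(j + 4)*(j^2 - j - 2) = (j - 3)*(j + 1)*(j + 4)*(j - 2)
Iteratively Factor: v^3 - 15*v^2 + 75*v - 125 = (v - 5)*(v^2 - 10*v + 25) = (v - 5)^2*(v - 5)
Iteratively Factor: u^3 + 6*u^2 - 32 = (u + 4)*(u^2 + 2*u - 8) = (u + 4)^2*(u - 2)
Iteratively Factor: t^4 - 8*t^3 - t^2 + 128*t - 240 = (t - 5)*(t^3 - 3*t^2 - 16*t + 48) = (t - 5)*(t - 3)*(t^2 - 16) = (t - 5)*(t - 4)*(t - 3)*(t + 4)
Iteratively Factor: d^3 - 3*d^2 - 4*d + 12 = (d - 3)*(d^2 - 4) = (d - 3)*(d + 2)*(d - 2)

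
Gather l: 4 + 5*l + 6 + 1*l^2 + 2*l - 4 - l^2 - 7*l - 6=0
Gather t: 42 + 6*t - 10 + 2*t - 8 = 8*t + 24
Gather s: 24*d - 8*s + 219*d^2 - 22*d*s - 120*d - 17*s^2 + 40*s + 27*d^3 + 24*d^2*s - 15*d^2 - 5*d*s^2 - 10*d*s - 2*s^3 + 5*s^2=27*d^3 + 204*d^2 - 96*d - 2*s^3 + s^2*(-5*d - 12) + s*(24*d^2 - 32*d + 32)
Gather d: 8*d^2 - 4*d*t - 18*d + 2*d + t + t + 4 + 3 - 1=8*d^2 + d*(-4*t - 16) + 2*t + 6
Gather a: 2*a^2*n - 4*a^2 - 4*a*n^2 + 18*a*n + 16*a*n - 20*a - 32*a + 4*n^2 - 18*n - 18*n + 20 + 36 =a^2*(2*n - 4) + a*(-4*n^2 + 34*n - 52) + 4*n^2 - 36*n + 56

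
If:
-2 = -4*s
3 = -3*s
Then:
No Solution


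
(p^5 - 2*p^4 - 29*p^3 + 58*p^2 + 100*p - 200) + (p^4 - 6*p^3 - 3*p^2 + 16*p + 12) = p^5 - p^4 - 35*p^3 + 55*p^2 + 116*p - 188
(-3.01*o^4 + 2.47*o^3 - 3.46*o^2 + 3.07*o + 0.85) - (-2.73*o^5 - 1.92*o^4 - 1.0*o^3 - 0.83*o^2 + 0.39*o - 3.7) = 2.73*o^5 - 1.09*o^4 + 3.47*o^3 - 2.63*o^2 + 2.68*o + 4.55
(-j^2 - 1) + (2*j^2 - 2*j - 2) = j^2 - 2*j - 3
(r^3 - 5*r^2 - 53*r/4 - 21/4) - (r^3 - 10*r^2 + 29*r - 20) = 5*r^2 - 169*r/4 + 59/4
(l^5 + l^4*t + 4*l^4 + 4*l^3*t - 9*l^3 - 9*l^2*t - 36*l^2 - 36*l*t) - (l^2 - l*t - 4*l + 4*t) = l^5 + l^4*t + 4*l^4 + 4*l^3*t - 9*l^3 - 9*l^2*t - 37*l^2 - 35*l*t + 4*l - 4*t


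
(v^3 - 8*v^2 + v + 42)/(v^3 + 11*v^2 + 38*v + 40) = (v^2 - 10*v + 21)/(v^2 + 9*v + 20)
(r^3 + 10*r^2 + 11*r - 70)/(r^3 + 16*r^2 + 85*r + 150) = (r^2 + 5*r - 14)/(r^2 + 11*r + 30)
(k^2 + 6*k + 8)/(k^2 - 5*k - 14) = (k + 4)/(k - 7)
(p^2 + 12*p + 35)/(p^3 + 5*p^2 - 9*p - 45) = (p + 7)/(p^2 - 9)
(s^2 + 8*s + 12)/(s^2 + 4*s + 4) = (s + 6)/(s + 2)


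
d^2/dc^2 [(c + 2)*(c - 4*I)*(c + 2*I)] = 6*c + 4 - 4*I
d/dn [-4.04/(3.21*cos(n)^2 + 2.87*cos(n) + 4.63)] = -(25.9368*cos(n) + 11.5948)*sin(n)/(3.21*cos(n)^2 + 2.87*cos(n) + 4.63)^2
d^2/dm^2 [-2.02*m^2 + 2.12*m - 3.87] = -4.04000000000000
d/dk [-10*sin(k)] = -10*cos(k)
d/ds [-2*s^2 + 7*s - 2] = 7 - 4*s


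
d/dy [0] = 0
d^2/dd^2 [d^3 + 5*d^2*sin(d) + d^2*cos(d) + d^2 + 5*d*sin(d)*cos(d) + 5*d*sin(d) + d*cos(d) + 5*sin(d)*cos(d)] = -5*d^2*sin(d) - d^2*cos(d) - 9*d*sin(d) - 10*d*sin(2*d) + 19*d*cos(d) + 6*d + 8*sin(d) + 12*cos(d) + 10*sqrt(2)*cos(2*d + pi/4) + 2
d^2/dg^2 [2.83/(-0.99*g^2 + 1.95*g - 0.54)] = (5.547366*g^2 - 10.92663*g - 2.83*(1.98*g - 1.95)*(3.96*g - 3.9) + 3.025836)/(0.99*g^2 - 1.95*g + 0.54)^3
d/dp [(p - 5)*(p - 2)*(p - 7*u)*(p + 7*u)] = 4*p^3 - 21*p^2 - 98*p*u^2 + 20*p + 343*u^2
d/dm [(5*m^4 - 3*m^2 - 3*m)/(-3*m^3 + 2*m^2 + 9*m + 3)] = (-15*m^6 + 20*m^5 + 126*m^4 + 42*m^3 - 21*m^2 - 18*m - 9)/(9*m^6 - 12*m^5 - 50*m^4 + 18*m^3 + 93*m^2 + 54*m + 9)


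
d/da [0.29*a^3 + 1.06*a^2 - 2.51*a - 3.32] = 0.87*a^2 + 2.12*a - 2.51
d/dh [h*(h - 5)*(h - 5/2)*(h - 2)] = 4*h^3 - 57*h^2/2 + 55*h - 25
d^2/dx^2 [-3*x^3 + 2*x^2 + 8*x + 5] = 4 - 18*x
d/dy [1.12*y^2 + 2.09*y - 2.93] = 2.24*y + 2.09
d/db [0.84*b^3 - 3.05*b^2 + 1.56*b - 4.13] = 2.52*b^2 - 6.1*b + 1.56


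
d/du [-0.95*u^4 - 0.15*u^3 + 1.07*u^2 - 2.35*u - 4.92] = -3.8*u^3 - 0.45*u^2 + 2.14*u - 2.35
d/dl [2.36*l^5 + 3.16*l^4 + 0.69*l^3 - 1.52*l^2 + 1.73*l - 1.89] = 11.8*l^4 + 12.64*l^3 + 2.07*l^2 - 3.04*l + 1.73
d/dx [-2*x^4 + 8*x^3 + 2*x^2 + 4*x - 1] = -8*x^3 + 24*x^2 + 4*x + 4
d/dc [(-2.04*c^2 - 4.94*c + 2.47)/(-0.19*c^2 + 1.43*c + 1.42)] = (-3.8558*c^2 - 4.855*c - 10.5469)/(0.0361*c^4 - 0.5434*c^3 + 1.5053*c^2 + 4.0612*c + 2.0164)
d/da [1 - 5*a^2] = -10*a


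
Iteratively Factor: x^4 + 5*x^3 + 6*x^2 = (x + 3)*(x^3 + 2*x^2) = x*(x + 3)*(x^2 + 2*x) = x^2*(x + 3)*(x + 2)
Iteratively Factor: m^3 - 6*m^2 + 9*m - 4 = (m - 4)*(m^2 - 2*m + 1) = (m - 4)*(m - 1)*(m - 1)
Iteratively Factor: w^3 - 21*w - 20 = (w + 1)*(w^2 - w - 20) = (w + 1)*(w + 4)*(w - 5)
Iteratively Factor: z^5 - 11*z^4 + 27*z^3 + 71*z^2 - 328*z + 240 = (z - 5)*(z^4 - 6*z^3 - 3*z^2 + 56*z - 48) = (z - 5)*(z + 3)*(z^3 - 9*z^2 + 24*z - 16) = (z - 5)*(z - 4)*(z + 3)*(z^2 - 5*z + 4) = (z - 5)*(z - 4)^2*(z + 3)*(z - 1)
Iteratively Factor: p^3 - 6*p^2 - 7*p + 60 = (p - 4)*(p^2 - 2*p - 15) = (p - 4)*(p + 3)*(p - 5)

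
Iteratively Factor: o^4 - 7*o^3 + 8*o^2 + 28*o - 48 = (o + 2)*(o^3 - 9*o^2 + 26*o - 24) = (o - 3)*(o + 2)*(o^2 - 6*o + 8) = (o - 3)*(o - 2)*(o + 2)*(o - 4)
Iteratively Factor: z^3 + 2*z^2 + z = (z + 1)*(z^2 + z) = (z + 1)^2*(z)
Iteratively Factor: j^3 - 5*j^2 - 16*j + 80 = (j + 4)*(j^2 - 9*j + 20) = (j - 5)*(j + 4)*(j - 4)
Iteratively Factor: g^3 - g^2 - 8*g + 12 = (g - 2)*(g^2 + g - 6) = (g - 2)^2*(g + 3)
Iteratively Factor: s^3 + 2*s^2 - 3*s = (s + 3)*(s^2 - s) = (s - 1)*(s + 3)*(s)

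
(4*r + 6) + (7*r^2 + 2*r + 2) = 7*r^2 + 6*r + 8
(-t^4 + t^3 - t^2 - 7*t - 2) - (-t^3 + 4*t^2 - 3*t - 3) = -t^4 + 2*t^3 - 5*t^2 - 4*t + 1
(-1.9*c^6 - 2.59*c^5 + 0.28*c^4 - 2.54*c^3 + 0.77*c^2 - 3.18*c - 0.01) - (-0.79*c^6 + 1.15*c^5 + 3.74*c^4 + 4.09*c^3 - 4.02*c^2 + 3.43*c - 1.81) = -1.11*c^6 - 3.74*c^5 - 3.46*c^4 - 6.63*c^3 + 4.79*c^2 - 6.61*c + 1.8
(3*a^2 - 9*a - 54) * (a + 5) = 3*a^3 + 6*a^2 - 99*a - 270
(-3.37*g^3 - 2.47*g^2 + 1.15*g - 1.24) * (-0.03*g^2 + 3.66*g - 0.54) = 0.1011*g^5 - 12.2601*g^4 - 7.2549*g^3 + 5.58*g^2 - 5.1594*g + 0.6696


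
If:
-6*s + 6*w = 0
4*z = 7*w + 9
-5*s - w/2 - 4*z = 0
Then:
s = -18/25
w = -18/25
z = 99/100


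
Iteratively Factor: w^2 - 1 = (w - 1)*(w + 1)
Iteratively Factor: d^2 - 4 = (d - 2)*(d + 2)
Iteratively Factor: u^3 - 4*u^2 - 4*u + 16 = (u - 4)*(u^2 - 4) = (u - 4)*(u + 2)*(u - 2)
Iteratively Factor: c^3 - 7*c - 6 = (c + 2)*(c^2 - 2*c - 3) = (c - 3)*(c + 2)*(c + 1)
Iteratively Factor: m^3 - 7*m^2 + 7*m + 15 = (m - 3)*(m^2 - 4*m - 5) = (m - 3)*(m + 1)*(m - 5)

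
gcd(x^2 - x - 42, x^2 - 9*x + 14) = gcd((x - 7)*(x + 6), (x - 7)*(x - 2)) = x - 7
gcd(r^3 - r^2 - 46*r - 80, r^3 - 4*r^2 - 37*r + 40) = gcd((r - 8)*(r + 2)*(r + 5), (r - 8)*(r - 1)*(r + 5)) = r^2 - 3*r - 40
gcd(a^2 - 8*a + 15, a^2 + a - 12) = a - 3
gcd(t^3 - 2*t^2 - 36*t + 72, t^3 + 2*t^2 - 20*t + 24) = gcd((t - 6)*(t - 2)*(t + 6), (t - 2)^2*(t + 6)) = t^2 + 4*t - 12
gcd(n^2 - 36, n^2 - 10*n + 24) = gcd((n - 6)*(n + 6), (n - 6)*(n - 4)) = n - 6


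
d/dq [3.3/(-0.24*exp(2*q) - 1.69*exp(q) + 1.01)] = (1.584*exp(q) + 5.577)*exp(q)/(0.24*exp(2*q) + 1.69*exp(q) - 1.01)^2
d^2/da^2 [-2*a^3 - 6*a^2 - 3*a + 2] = -12*a - 12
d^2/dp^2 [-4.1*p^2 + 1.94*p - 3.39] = -8.20000000000000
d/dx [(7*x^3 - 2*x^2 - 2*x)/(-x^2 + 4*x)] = (-7*x^2 + 56*x - 10)/(x^2 - 8*x + 16)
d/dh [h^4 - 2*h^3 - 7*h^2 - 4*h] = 4*h^3 - 6*h^2 - 14*h - 4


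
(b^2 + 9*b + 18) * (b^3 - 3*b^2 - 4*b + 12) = b^5 + 6*b^4 - 13*b^3 - 78*b^2 + 36*b + 216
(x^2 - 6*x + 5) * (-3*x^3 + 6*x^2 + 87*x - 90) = -3*x^5 + 24*x^4 + 36*x^3 - 582*x^2 + 975*x - 450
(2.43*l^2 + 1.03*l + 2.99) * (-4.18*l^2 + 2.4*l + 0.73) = -10.1574*l^4 + 1.5266*l^3 - 8.2523*l^2 + 7.9279*l + 2.1827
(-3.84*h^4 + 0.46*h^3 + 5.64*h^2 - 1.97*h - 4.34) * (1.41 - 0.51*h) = 1.9584*h^5 - 5.649*h^4 - 2.2278*h^3 + 8.9571*h^2 - 0.5643*h - 6.1194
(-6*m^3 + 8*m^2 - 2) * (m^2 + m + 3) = -6*m^5 + 2*m^4 - 10*m^3 + 22*m^2 - 2*m - 6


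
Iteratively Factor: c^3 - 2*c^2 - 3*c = (c)*(c^2 - 2*c - 3) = c*(c + 1)*(c - 3)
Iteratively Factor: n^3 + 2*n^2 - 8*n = (n)*(n^2 + 2*n - 8) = n*(n + 4)*(n - 2)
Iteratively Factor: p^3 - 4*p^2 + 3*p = (p - 1)*(p^2 - 3*p) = p*(p - 1)*(p - 3)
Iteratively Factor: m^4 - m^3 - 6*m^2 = (m - 3)*(m^3 + 2*m^2) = m*(m - 3)*(m^2 + 2*m) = m*(m - 3)*(m + 2)*(m)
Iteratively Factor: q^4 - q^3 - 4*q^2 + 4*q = (q - 2)*(q^3 + q^2 - 2*q) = (q - 2)*(q - 1)*(q^2 + 2*q) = q*(q - 2)*(q - 1)*(q + 2)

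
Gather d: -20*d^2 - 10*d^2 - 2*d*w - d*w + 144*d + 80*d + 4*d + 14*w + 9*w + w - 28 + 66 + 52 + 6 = -30*d^2 + d*(228 - 3*w) + 24*w + 96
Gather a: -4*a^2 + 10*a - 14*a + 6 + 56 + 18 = -4*a^2 - 4*a + 80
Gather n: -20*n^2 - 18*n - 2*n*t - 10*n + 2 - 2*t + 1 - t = -20*n^2 + n*(-2*t - 28) - 3*t + 3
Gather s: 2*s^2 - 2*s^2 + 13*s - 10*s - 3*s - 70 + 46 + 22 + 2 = 0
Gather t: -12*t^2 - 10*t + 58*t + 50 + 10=-12*t^2 + 48*t + 60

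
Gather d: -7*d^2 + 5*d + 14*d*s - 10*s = -7*d^2 + d*(14*s + 5) - 10*s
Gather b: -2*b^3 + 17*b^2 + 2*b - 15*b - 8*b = -2*b^3 + 17*b^2 - 21*b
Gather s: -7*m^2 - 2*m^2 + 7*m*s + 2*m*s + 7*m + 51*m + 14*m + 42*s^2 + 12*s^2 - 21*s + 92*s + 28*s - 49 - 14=-9*m^2 + 72*m + 54*s^2 + s*(9*m + 99) - 63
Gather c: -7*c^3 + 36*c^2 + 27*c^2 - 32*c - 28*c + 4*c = -7*c^3 + 63*c^2 - 56*c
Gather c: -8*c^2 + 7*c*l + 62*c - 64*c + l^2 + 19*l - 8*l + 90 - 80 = -8*c^2 + c*(7*l - 2) + l^2 + 11*l + 10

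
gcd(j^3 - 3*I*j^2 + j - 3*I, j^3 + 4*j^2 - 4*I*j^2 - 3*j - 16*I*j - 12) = j^2 - 4*I*j - 3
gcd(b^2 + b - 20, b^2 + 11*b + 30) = b + 5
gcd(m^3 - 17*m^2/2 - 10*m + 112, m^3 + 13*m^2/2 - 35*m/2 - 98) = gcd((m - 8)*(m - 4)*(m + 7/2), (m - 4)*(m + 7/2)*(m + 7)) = m^2 - m/2 - 14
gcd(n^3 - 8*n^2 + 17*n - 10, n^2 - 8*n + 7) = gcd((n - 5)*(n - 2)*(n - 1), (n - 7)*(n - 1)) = n - 1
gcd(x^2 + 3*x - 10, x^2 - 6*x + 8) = x - 2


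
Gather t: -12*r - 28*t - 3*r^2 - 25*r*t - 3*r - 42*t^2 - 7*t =-3*r^2 - 15*r - 42*t^2 + t*(-25*r - 35)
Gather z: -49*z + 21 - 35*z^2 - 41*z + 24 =-35*z^2 - 90*z + 45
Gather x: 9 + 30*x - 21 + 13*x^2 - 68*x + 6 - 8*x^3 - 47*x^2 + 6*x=-8*x^3 - 34*x^2 - 32*x - 6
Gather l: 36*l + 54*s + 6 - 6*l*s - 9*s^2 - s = l*(36 - 6*s) - 9*s^2 + 53*s + 6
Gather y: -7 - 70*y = -70*y - 7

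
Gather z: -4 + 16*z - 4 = 16*z - 8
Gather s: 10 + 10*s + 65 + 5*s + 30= 15*s + 105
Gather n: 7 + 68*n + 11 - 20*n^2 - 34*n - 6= -20*n^2 + 34*n + 12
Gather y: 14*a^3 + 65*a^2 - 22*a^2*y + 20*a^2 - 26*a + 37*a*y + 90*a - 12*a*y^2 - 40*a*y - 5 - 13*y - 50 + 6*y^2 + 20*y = 14*a^3 + 85*a^2 + 64*a + y^2*(6 - 12*a) + y*(-22*a^2 - 3*a + 7) - 55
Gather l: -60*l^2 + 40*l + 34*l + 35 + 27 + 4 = -60*l^2 + 74*l + 66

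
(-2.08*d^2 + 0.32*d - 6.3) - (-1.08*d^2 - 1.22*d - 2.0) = -1.0*d^2 + 1.54*d - 4.3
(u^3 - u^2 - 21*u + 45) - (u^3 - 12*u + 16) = -u^2 - 9*u + 29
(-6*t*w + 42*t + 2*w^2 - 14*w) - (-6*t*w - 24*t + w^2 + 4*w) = 66*t + w^2 - 18*w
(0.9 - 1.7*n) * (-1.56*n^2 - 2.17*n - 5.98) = 2.652*n^3 + 2.285*n^2 + 8.213*n - 5.382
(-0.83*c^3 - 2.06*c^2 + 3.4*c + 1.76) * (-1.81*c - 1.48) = 1.5023*c^4 + 4.957*c^3 - 3.1052*c^2 - 8.2176*c - 2.6048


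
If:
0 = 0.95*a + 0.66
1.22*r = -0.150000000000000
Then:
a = -0.69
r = -0.12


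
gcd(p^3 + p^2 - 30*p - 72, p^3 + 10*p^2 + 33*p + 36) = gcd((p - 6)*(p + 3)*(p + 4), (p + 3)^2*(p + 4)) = p^2 + 7*p + 12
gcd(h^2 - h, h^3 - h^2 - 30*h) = h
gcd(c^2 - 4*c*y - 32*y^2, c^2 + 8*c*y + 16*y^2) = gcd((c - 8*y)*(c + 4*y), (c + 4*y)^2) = c + 4*y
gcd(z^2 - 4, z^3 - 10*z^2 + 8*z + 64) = z + 2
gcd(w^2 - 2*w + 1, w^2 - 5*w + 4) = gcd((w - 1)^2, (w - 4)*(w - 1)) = w - 1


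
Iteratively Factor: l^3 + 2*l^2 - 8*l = (l)*(l^2 + 2*l - 8) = l*(l - 2)*(l + 4)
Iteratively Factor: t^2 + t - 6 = (t + 3)*(t - 2)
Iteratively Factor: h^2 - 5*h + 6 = (h - 2)*(h - 3)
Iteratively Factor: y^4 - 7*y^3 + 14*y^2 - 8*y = (y - 1)*(y^3 - 6*y^2 + 8*y) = y*(y - 1)*(y^2 - 6*y + 8) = y*(y - 2)*(y - 1)*(y - 4)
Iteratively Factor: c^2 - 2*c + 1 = (c - 1)*(c - 1)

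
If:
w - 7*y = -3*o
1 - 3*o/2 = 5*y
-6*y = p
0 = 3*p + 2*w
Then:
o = -1/6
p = -3/2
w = 9/4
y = 1/4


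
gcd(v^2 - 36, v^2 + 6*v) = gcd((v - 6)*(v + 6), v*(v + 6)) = v + 6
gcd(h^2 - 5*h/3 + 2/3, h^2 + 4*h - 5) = h - 1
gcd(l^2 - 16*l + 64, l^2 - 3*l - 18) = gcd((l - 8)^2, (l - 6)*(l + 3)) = 1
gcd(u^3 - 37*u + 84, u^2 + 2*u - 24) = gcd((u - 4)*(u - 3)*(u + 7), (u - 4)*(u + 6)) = u - 4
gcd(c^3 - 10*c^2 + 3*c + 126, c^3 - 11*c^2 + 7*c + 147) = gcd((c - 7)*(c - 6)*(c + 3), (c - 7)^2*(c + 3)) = c^2 - 4*c - 21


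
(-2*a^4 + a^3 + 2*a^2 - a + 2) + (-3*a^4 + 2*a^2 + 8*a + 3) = -5*a^4 + a^3 + 4*a^2 + 7*a + 5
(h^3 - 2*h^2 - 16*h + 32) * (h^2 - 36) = h^5 - 2*h^4 - 52*h^3 + 104*h^2 + 576*h - 1152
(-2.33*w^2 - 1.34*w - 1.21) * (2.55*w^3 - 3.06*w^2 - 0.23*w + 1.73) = -5.9415*w^5 + 3.7128*w^4 + 1.5508*w^3 - 0.0201*w^2 - 2.0399*w - 2.0933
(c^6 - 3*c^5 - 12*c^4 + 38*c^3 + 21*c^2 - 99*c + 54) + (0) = c^6 - 3*c^5 - 12*c^4 + 38*c^3 + 21*c^2 - 99*c + 54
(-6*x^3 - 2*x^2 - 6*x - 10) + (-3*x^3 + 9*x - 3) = -9*x^3 - 2*x^2 + 3*x - 13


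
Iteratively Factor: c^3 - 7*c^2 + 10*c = (c - 5)*(c^2 - 2*c) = (c - 5)*(c - 2)*(c)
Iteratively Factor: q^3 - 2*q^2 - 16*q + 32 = (q - 4)*(q^2 + 2*q - 8) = (q - 4)*(q - 2)*(q + 4)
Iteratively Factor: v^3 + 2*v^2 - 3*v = (v + 3)*(v^2 - v) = (v - 1)*(v + 3)*(v)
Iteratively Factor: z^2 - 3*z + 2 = (z - 1)*(z - 2)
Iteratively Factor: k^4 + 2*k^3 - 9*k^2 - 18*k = (k + 2)*(k^3 - 9*k) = (k + 2)*(k + 3)*(k^2 - 3*k) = k*(k + 2)*(k + 3)*(k - 3)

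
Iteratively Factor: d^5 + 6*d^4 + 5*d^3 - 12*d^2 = (d - 1)*(d^4 + 7*d^3 + 12*d^2) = d*(d - 1)*(d^3 + 7*d^2 + 12*d) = d*(d - 1)*(d + 4)*(d^2 + 3*d) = d^2*(d - 1)*(d + 4)*(d + 3)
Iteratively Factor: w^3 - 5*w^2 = (w - 5)*(w^2) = w*(w - 5)*(w)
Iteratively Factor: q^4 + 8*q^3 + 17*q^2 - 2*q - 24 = (q + 4)*(q^3 + 4*q^2 + q - 6) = (q + 3)*(q + 4)*(q^2 + q - 2) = (q - 1)*(q + 3)*(q + 4)*(q + 2)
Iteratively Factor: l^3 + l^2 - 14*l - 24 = (l - 4)*(l^2 + 5*l + 6) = (l - 4)*(l + 2)*(l + 3)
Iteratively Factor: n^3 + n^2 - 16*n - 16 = (n - 4)*(n^2 + 5*n + 4) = (n - 4)*(n + 4)*(n + 1)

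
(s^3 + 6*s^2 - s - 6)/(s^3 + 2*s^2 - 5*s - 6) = (s^2 + 5*s - 6)/(s^2 + s - 6)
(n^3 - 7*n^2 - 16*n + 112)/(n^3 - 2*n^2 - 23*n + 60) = (n^2 - 3*n - 28)/(n^2 + 2*n - 15)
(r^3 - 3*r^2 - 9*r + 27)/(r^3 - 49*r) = (r^3 - 3*r^2 - 9*r + 27)/(r*(r^2 - 49))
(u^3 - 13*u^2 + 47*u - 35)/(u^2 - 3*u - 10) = (u^2 - 8*u + 7)/(u + 2)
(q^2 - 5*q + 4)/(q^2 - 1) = (q - 4)/(q + 1)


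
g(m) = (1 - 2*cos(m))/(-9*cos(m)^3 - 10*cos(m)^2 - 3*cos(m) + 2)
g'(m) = (1 - 2*cos(m))*(-27*sin(m)*cos(m)^2 - 20*sin(m)*cos(m) - 3*sin(m))/(-9*cos(m)^3 - 10*cos(m)^2 - 3*cos(m) + 2)^2 + 2*sin(m)/(-9*cos(m)^3 - 10*cos(m)^2 - 3*cos(m) + 2)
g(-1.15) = -0.12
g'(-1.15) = 2.36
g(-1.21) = -0.42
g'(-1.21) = 10.18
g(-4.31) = 0.82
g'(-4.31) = 1.08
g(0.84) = 0.05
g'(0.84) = -0.07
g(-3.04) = 0.76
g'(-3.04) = 0.14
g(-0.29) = 0.05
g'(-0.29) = -0.01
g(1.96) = 0.80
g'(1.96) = 1.08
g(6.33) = 0.05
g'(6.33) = 0.00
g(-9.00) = 0.87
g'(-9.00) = 0.54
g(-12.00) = 0.05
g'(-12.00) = 0.00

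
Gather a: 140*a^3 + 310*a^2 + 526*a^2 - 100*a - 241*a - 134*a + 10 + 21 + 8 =140*a^3 + 836*a^2 - 475*a + 39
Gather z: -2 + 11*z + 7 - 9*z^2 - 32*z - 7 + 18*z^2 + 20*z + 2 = 9*z^2 - z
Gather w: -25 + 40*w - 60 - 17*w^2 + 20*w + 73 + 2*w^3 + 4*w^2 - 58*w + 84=2*w^3 - 13*w^2 + 2*w + 72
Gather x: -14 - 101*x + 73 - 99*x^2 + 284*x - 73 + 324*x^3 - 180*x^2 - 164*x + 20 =324*x^3 - 279*x^2 + 19*x + 6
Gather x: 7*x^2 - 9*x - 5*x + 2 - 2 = 7*x^2 - 14*x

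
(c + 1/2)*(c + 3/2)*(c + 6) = c^3 + 8*c^2 + 51*c/4 + 9/2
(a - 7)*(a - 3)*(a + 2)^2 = a^4 - 6*a^3 - 15*a^2 + 44*a + 84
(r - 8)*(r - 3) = r^2 - 11*r + 24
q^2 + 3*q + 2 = (q + 1)*(q + 2)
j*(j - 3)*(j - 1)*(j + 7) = j^4 + 3*j^3 - 25*j^2 + 21*j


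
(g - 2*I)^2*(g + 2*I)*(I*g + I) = I*g^4 + 2*g^3 + I*g^3 + 2*g^2 + 4*I*g^2 + 8*g + 4*I*g + 8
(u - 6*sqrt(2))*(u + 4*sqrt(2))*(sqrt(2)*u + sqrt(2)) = sqrt(2)*u^3 - 4*u^2 + sqrt(2)*u^2 - 48*sqrt(2)*u - 4*u - 48*sqrt(2)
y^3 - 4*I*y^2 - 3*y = y*(y - 3*I)*(y - I)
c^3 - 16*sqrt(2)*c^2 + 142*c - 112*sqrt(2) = (c - 8*sqrt(2))*(c - 7*sqrt(2))*(c - sqrt(2))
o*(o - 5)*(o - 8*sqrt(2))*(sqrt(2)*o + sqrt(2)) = sqrt(2)*o^4 - 16*o^3 - 4*sqrt(2)*o^3 - 5*sqrt(2)*o^2 + 64*o^2 + 80*o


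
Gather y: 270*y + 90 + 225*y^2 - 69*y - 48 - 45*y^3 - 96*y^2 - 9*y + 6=-45*y^3 + 129*y^2 + 192*y + 48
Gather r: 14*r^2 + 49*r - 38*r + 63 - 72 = 14*r^2 + 11*r - 9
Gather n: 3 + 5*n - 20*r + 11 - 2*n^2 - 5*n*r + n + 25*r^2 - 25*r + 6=-2*n^2 + n*(6 - 5*r) + 25*r^2 - 45*r + 20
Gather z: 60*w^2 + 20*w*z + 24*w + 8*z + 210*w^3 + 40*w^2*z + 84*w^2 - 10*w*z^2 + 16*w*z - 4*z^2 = 210*w^3 + 144*w^2 + 24*w + z^2*(-10*w - 4) + z*(40*w^2 + 36*w + 8)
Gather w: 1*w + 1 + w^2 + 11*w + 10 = w^2 + 12*w + 11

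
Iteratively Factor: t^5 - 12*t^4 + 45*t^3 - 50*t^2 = (t - 2)*(t^4 - 10*t^3 + 25*t^2) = t*(t - 2)*(t^3 - 10*t^2 + 25*t) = t*(t - 5)*(t - 2)*(t^2 - 5*t) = t^2*(t - 5)*(t - 2)*(t - 5)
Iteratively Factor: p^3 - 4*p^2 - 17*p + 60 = (p - 3)*(p^2 - p - 20) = (p - 5)*(p - 3)*(p + 4)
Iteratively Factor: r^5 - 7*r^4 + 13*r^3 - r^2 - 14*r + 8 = (r - 4)*(r^4 - 3*r^3 + r^2 + 3*r - 2) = (r - 4)*(r - 1)*(r^3 - 2*r^2 - r + 2) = (r - 4)*(r - 1)*(r + 1)*(r^2 - 3*r + 2) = (r - 4)*(r - 2)*(r - 1)*(r + 1)*(r - 1)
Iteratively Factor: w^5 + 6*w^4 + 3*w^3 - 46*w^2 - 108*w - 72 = (w + 3)*(w^4 + 3*w^3 - 6*w^2 - 28*w - 24) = (w - 3)*(w + 3)*(w^3 + 6*w^2 + 12*w + 8) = (w - 3)*(w + 2)*(w + 3)*(w^2 + 4*w + 4) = (w - 3)*(w + 2)^2*(w + 3)*(w + 2)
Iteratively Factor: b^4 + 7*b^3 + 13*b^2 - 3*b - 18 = (b + 3)*(b^3 + 4*b^2 + b - 6) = (b + 2)*(b + 3)*(b^2 + 2*b - 3) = (b - 1)*(b + 2)*(b + 3)*(b + 3)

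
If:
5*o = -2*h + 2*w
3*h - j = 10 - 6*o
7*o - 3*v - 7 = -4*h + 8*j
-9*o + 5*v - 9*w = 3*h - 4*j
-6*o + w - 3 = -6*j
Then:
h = 196/33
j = -18/13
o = -658/429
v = 815/143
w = 301/143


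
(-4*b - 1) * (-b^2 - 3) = 4*b^3 + b^2 + 12*b + 3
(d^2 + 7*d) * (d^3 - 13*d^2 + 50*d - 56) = d^5 - 6*d^4 - 41*d^3 + 294*d^2 - 392*d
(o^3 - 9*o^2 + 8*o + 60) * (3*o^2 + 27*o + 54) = 3*o^5 - 165*o^3 - 90*o^2 + 2052*o + 3240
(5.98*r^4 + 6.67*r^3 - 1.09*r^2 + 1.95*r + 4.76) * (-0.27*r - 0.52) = -1.6146*r^5 - 4.9105*r^4 - 3.1741*r^3 + 0.0403000000000001*r^2 - 2.2992*r - 2.4752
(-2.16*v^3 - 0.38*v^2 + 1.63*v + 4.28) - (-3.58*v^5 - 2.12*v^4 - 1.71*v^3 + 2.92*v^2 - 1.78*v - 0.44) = 3.58*v^5 + 2.12*v^4 - 0.45*v^3 - 3.3*v^2 + 3.41*v + 4.72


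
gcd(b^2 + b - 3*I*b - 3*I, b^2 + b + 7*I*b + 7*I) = b + 1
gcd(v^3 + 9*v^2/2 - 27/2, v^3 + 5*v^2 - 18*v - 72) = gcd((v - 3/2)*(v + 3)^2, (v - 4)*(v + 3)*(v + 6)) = v + 3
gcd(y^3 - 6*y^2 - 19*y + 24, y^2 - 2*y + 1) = y - 1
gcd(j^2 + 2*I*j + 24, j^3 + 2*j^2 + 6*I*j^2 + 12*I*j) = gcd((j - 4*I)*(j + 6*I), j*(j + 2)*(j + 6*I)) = j + 6*I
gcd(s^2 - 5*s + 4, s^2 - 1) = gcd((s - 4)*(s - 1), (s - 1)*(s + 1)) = s - 1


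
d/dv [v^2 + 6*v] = 2*v + 6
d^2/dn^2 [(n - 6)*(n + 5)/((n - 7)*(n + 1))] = 2*(5*n^3 - 69*n^2 + 519*n - 1199)/(n^6 - 18*n^5 + 87*n^4 + 36*n^3 - 609*n^2 - 882*n - 343)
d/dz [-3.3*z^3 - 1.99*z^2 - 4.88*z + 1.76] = -9.9*z^2 - 3.98*z - 4.88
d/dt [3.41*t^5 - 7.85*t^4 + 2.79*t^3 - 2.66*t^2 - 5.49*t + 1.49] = 17.05*t^4 - 31.4*t^3 + 8.37*t^2 - 5.32*t - 5.49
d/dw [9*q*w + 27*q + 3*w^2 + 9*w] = 9*q + 6*w + 9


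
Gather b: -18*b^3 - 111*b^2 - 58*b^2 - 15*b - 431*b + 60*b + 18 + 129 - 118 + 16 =-18*b^3 - 169*b^2 - 386*b + 45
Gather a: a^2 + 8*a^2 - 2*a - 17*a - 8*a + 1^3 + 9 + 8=9*a^2 - 27*a + 18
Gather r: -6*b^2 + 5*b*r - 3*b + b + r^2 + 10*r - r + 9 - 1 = -6*b^2 - 2*b + r^2 + r*(5*b + 9) + 8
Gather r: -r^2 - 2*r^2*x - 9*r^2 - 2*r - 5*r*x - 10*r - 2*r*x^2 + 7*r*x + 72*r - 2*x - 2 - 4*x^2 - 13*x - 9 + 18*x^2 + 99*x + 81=r^2*(-2*x - 10) + r*(-2*x^2 + 2*x + 60) + 14*x^2 + 84*x + 70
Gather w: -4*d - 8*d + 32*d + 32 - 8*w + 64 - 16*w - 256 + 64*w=20*d + 40*w - 160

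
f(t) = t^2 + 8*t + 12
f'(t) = 2*t + 8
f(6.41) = 104.37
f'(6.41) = 20.82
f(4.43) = 67.06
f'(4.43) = 16.86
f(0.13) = 13.06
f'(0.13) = 8.26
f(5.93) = 94.60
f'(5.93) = 19.86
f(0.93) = 20.30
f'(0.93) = 9.86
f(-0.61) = 7.49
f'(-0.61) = 6.78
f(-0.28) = 9.84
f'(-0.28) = 7.44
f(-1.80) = 0.84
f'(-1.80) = 4.40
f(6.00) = 96.00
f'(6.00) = 20.00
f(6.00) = 96.00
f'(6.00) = 20.00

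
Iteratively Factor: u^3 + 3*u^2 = (u)*(u^2 + 3*u) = u*(u + 3)*(u)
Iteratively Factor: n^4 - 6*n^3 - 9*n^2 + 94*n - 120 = (n - 3)*(n^3 - 3*n^2 - 18*n + 40) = (n - 3)*(n - 2)*(n^2 - n - 20) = (n - 5)*(n - 3)*(n - 2)*(n + 4)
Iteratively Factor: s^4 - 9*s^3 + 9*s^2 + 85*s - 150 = (s - 5)*(s^3 - 4*s^2 - 11*s + 30) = (s - 5)*(s - 2)*(s^2 - 2*s - 15) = (s - 5)*(s - 2)*(s + 3)*(s - 5)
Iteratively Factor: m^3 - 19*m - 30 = (m - 5)*(m^2 + 5*m + 6) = (m - 5)*(m + 2)*(m + 3)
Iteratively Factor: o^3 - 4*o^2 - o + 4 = (o - 4)*(o^2 - 1) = (o - 4)*(o + 1)*(o - 1)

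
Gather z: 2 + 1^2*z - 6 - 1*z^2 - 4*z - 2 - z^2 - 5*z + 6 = -2*z^2 - 8*z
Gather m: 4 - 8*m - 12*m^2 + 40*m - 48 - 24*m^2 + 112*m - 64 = -36*m^2 + 144*m - 108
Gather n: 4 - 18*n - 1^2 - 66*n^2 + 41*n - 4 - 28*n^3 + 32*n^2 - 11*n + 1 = -28*n^3 - 34*n^2 + 12*n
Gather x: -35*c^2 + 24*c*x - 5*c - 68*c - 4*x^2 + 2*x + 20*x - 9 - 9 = -35*c^2 - 73*c - 4*x^2 + x*(24*c + 22) - 18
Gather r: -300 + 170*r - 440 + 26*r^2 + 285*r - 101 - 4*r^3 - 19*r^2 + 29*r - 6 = -4*r^3 + 7*r^2 + 484*r - 847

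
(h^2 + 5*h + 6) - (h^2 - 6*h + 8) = 11*h - 2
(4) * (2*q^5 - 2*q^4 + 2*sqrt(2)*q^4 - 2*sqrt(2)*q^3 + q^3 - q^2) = 8*q^5 - 8*q^4 + 8*sqrt(2)*q^4 - 8*sqrt(2)*q^3 + 4*q^3 - 4*q^2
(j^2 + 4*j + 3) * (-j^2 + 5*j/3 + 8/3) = -j^4 - 7*j^3/3 + 19*j^2/3 + 47*j/3 + 8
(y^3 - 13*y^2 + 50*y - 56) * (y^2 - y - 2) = y^5 - 14*y^4 + 61*y^3 - 80*y^2 - 44*y + 112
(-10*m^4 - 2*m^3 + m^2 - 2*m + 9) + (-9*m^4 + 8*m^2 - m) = -19*m^4 - 2*m^3 + 9*m^2 - 3*m + 9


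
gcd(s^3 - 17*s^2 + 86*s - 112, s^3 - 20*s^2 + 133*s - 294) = s - 7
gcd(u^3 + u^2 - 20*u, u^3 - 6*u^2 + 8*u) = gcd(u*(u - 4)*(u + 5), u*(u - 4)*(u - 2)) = u^2 - 4*u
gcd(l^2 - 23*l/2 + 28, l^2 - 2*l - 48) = l - 8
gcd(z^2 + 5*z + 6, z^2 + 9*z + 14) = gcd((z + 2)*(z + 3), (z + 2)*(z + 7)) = z + 2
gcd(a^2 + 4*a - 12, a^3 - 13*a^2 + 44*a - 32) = 1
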